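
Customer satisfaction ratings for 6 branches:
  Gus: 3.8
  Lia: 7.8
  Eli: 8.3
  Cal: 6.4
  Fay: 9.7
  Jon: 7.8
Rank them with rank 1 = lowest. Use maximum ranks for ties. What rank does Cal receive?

2

Sorted (ascending): 3.8, 6.4, 7.8, 7.8, 8.3, 9.7
The 2 values of 7.8 occupy positions 3–4 → each gets rank 4.
Cal has value 6.4 → rank 2.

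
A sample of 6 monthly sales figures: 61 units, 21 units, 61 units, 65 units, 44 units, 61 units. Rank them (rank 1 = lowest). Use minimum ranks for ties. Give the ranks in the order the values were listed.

3, 1, 3, 6, 2, 3

Sorted (ascending): 21, 44, 61, 61, 61, 65
The 3 values of 61 occupy positions 3–5 → each gets rank 3.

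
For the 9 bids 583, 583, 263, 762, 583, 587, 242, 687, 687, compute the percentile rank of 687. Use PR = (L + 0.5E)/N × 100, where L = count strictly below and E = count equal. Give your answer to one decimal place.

N = 9.
Strictly below 687: 6. Equal to 687: 2.
PR = (6 + 0.5·2)/9 × 100 = 77.8

77.8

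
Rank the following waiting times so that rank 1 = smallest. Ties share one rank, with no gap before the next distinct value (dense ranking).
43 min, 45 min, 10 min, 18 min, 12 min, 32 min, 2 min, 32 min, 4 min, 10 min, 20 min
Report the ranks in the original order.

Sorted (ascending): 2, 4, 10, 10, 12, 18, 20, 32, 32, 43, 45
The 2 values of 10 share dense rank 3.
The 2 values of 32 share dense rank 7.
Remaining distinct values take the next consecutive integers.

8, 9, 3, 5, 4, 7, 1, 7, 2, 3, 6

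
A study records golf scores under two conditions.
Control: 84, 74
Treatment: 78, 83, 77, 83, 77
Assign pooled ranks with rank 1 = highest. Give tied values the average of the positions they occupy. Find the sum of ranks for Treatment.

20

Sorted (descending): 84, 83, 83, 78, 77, 77, 74
The 2 values of 83 occupy positions 2–3 → average rank (2+3)/2 = 2.5.
The 2 values of 77 occupy positions 5–6 → average rank (5+6)/2 = 5.5.
Treatment values → pooled ranks: 78→4, 83→2.5, 77→5.5, 83→2.5, 77→5.5
Rank sum = 4 + 2.5 + 5.5 + 2.5 + 5.5 = 20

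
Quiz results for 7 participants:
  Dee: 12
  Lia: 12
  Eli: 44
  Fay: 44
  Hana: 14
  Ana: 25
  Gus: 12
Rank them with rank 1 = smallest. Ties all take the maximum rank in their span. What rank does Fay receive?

7

Sorted (ascending): 12, 12, 12, 14, 25, 44, 44
The 3 values of 12 occupy positions 1–3 → each gets rank 3.
The 2 values of 44 occupy positions 6–7 → each gets rank 7.
Fay has value 44 → rank 7.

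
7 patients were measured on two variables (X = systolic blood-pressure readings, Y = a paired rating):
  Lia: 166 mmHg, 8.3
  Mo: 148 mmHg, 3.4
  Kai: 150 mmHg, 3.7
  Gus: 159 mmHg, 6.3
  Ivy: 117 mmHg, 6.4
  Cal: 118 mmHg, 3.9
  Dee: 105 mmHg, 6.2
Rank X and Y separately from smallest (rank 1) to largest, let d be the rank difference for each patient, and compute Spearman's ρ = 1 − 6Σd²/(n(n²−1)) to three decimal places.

Ranks of variable 1: 7, 4, 5, 6, 2, 3, 1
Ranks of variable 2: 7, 1, 2, 5, 6, 3, 4
d = r₁ − r₂: 0, 3, 3, 1, -4, 0, -3
d²: 0, 9, 9, 1, 16, 0, 9; Σd² = 44
ρ = 1 − 6·44/(7·48) = 1 − 264/336 = 0.214

0.214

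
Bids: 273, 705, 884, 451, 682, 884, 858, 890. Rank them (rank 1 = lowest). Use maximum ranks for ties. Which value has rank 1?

273

Sorted (ascending): 273, 451, 682, 705, 858, 884, 884, 890
The 2 values of 884 occupy positions 6–7 → each gets rank 7.
Rank 1 → value 273.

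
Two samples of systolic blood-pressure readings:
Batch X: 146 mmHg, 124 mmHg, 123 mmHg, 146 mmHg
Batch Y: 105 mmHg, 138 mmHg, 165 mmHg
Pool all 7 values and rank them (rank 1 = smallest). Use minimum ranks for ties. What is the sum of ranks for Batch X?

Sorted (ascending): 105, 123, 124, 138, 146, 146, 165
The 2 values of 146 occupy positions 5–6 → each gets rank 5.
Batch X values → pooled ranks: 146→5, 124→3, 123→2, 146→5
Rank sum = 5 + 3 + 2 + 5 = 15

15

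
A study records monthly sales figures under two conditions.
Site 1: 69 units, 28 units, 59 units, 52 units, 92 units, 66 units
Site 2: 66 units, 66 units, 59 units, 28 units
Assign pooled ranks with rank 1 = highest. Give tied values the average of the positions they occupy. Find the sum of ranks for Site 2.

24

Sorted (descending): 92, 69, 66, 66, 66, 59, 59, 52, 28, 28
The 3 values of 66 occupy positions 3–5 → average rank 4.
The 2 values of 59 occupy positions 6–7 → average rank (6+7)/2 = 6.5.
The 2 values of 28 occupy positions 9–10 → average rank (9+10)/2 = 9.5.
Site 2 values → pooled ranks: 66→4, 66→4, 59→6.5, 28→9.5
Rank sum = 4 + 4 + 6.5 + 9.5 = 24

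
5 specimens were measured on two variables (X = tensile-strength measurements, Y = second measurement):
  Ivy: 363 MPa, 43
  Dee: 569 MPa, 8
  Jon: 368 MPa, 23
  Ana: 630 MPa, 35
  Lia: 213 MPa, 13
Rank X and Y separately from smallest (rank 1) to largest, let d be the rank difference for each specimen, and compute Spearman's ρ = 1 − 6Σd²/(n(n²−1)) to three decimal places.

Ranks of variable 1: 2, 4, 3, 5, 1
Ranks of variable 2: 5, 1, 3, 4, 2
d = r₁ − r₂: -3, 3, 0, 1, -1
d²: 9, 9, 0, 1, 1; Σd² = 20
ρ = 1 − 6·20/(5·24) = 1 − 120/120 = 0.000

0.000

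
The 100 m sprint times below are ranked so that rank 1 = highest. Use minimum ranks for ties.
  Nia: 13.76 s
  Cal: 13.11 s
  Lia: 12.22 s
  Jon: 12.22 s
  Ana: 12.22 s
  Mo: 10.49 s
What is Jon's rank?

Sorted (descending): 13.76, 13.11, 12.22, 12.22, 12.22, 10.49
The 3 values of 12.22 occupy positions 3–5 → each gets rank 3.
Jon has value 12.22 s → rank 3.

3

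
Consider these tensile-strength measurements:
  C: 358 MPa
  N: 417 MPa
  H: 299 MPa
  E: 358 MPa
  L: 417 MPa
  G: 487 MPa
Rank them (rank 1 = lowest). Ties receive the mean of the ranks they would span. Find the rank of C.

Sorted (ascending): 299, 358, 358, 417, 417, 487
The 2 values of 358 occupy positions 2–3 → average rank (2+3)/2 = 2.5.
The 2 values of 417 occupy positions 4–5 → average rank (4+5)/2 = 4.5.
C has value 358 MPa → rank 2.5.

2.5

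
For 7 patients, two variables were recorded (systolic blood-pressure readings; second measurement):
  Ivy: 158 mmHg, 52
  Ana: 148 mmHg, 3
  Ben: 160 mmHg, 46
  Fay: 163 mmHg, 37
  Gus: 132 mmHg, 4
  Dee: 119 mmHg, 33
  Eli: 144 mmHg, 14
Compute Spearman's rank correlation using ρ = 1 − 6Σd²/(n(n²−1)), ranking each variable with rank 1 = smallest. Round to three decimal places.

0.536

Ranks of variable 1: 5, 4, 6, 7, 2, 1, 3
Ranks of variable 2: 7, 1, 6, 5, 2, 4, 3
d = r₁ − r₂: -2, 3, 0, 2, 0, -3, 0
d²: 4, 9, 0, 4, 0, 9, 0; Σd² = 26
ρ = 1 − 6·26/(7·48) = 1 − 156/336 = 0.536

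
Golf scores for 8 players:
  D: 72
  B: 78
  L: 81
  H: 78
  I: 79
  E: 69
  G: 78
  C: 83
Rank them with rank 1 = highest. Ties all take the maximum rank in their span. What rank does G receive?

6

Sorted (descending): 83, 81, 79, 78, 78, 78, 72, 69
The 3 values of 78 occupy positions 4–6 → each gets rank 6.
G has value 78 → rank 6.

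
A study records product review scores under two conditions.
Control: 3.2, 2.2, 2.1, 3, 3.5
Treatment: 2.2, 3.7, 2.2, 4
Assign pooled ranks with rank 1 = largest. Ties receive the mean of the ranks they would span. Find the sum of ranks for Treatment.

Sorted (descending): 4, 3.7, 3.5, 3.2, 3, 2.2, 2.2, 2.2, 2.1
The 3 values of 2.2 occupy positions 6–8 → average rank 7.
Treatment values → pooled ranks: 2.2→7, 3.7→2, 2.2→7, 4→1
Rank sum = 7 + 2 + 7 + 1 = 17

17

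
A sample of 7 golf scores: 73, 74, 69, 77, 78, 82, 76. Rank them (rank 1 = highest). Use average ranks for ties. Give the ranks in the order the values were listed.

Sorted (descending): 82, 78, 77, 76, 74, 73, 69
No ties — each value takes its position as its rank.

6, 5, 7, 3, 2, 1, 4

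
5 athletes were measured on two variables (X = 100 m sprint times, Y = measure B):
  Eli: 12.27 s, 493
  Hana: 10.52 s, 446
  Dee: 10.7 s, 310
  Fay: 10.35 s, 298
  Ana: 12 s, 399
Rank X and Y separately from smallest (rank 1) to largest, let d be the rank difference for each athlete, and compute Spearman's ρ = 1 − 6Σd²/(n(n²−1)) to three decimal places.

Ranks of variable 1: 5, 2, 3, 1, 4
Ranks of variable 2: 5, 4, 2, 1, 3
d = r₁ − r₂: 0, -2, 1, 0, 1
d²: 0, 4, 1, 0, 1; Σd² = 6
ρ = 1 − 6·6/(5·24) = 1 − 36/120 = 0.700

0.700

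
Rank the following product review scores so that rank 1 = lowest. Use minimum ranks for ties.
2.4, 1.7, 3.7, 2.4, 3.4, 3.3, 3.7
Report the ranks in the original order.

Sorted (ascending): 1.7, 2.4, 2.4, 3.3, 3.4, 3.7, 3.7
The 2 values of 2.4 occupy positions 2–3 → each gets rank 2.
The 2 values of 3.7 occupy positions 6–7 → each gets rank 6.

2, 1, 6, 2, 5, 4, 6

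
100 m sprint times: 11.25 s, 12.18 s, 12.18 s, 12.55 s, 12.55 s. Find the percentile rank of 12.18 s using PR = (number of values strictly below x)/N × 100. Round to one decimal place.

20.0

N = 5.
Strictly below 12.18: 1. Equal to 12.18: 2.
PR = 1/5 × 100 = 20.0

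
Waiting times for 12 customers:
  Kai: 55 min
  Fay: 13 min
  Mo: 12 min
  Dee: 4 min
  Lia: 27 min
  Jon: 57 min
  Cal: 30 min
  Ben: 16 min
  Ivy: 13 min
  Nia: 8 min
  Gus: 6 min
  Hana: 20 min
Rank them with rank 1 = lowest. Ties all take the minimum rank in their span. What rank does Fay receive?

5

Sorted (ascending): 4, 6, 8, 12, 13, 13, 16, 20, 27, 30, 55, 57
The 2 values of 13 occupy positions 5–6 → each gets rank 5.
Fay has value 13 min → rank 5.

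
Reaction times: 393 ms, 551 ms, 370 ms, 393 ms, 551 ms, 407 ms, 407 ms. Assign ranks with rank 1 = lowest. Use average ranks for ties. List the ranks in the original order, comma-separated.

2.5, 6.5, 1, 2.5, 6.5, 4.5, 4.5

Sorted (ascending): 370, 393, 393, 407, 407, 551, 551
The 2 values of 393 occupy positions 2–3 → average rank (2+3)/2 = 2.5.
The 2 values of 407 occupy positions 4–5 → average rank (4+5)/2 = 4.5.
The 2 values of 551 occupy positions 6–7 → average rank (6+7)/2 = 6.5.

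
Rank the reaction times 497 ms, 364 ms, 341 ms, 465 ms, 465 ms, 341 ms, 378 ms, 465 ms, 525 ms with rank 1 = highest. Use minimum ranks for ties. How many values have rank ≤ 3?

5

Sorted (descending): 525, 497, 465, 465, 465, 378, 364, 341, 341
The 3 values of 465 occupy positions 3–5 → each gets rank 3.
The 2 values of 341 occupy positions 8–9 → each gets rank 8.
Ranks ≤ 3: {1, 2, 3, 3, 3} → 5 values.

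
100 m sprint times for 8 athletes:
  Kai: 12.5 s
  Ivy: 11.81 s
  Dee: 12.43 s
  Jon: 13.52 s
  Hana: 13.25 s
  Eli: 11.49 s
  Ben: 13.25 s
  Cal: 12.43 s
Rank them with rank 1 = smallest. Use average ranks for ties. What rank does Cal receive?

3.5

Sorted (ascending): 11.49, 11.81, 12.43, 12.43, 12.5, 13.25, 13.25, 13.52
The 2 values of 12.43 occupy positions 3–4 → average rank (3+4)/2 = 3.5.
The 2 values of 13.25 occupy positions 6–7 → average rank (6+7)/2 = 6.5.
Cal has value 12.43 s → rank 3.5.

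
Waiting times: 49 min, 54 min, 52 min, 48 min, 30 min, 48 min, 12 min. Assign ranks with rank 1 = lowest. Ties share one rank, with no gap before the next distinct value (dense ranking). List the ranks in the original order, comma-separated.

Sorted (ascending): 12, 30, 48, 48, 49, 52, 54
The 2 values of 48 share dense rank 3.
Remaining distinct values take the next consecutive integers.

4, 6, 5, 3, 2, 3, 1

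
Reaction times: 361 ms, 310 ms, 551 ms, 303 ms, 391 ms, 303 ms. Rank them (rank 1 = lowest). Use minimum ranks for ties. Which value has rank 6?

551

Sorted (ascending): 303, 303, 310, 361, 391, 551
The 2 values of 303 occupy positions 1–2 → each gets rank 1.
Rank 6 → value 551.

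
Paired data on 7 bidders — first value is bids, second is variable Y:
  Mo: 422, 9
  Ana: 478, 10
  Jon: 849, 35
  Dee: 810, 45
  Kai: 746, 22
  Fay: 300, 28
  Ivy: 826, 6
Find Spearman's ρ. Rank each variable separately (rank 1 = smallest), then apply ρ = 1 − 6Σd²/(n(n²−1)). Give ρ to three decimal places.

0.179

Ranks of variable 1: 2, 3, 7, 5, 4, 1, 6
Ranks of variable 2: 2, 3, 6, 7, 4, 5, 1
d = r₁ − r₂: 0, 0, 1, -2, 0, -4, 5
d²: 0, 0, 1, 4, 0, 16, 25; Σd² = 46
ρ = 1 − 6·46/(7·48) = 1 − 276/336 = 0.179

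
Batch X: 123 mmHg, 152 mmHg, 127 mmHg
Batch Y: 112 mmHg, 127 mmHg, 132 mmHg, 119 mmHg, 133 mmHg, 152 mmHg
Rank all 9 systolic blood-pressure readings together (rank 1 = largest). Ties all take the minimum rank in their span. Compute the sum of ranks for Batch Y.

Sorted (descending): 152, 152, 133, 132, 127, 127, 123, 119, 112
The 2 values of 152 occupy positions 1–2 → each gets rank 1.
The 2 values of 127 occupy positions 5–6 → each gets rank 5.
Batch Y values → pooled ranks: 112→9, 127→5, 132→4, 119→8, 133→3, 152→1
Rank sum = 9 + 5 + 4 + 8 + 3 + 1 = 30

30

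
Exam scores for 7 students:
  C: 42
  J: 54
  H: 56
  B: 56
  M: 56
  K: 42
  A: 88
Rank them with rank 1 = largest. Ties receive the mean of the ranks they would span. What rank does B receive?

Sorted (descending): 88, 56, 56, 56, 54, 42, 42
The 3 values of 56 occupy positions 2–4 → average rank 3.
The 2 values of 42 occupy positions 6–7 → average rank (6+7)/2 = 6.5.
B has value 56 → rank 3.

3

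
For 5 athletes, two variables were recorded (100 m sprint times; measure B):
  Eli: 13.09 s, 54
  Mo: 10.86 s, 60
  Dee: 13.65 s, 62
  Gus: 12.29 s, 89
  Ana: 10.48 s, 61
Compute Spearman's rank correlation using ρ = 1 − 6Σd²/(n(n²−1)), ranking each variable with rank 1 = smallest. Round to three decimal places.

0.100

Ranks of variable 1: 4, 2, 5, 3, 1
Ranks of variable 2: 1, 2, 4, 5, 3
d = r₁ − r₂: 3, 0, 1, -2, -2
d²: 9, 0, 1, 4, 4; Σd² = 18
ρ = 1 − 6·18/(5·24) = 1 − 108/120 = 0.100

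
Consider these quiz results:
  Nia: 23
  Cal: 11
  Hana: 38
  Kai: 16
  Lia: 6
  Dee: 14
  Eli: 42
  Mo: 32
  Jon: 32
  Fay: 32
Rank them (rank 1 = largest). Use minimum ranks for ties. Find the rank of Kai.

7

Sorted (descending): 42, 38, 32, 32, 32, 23, 16, 14, 11, 6
The 3 values of 32 occupy positions 3–5 → each gets rank 3.
Kai has value 16 → rank 7.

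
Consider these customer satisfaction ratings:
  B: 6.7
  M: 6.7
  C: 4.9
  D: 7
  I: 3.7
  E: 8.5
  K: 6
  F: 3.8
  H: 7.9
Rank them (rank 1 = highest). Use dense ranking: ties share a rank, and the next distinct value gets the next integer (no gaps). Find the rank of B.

Sorted (descending): 8.5, 7.9, 7, 6.7, 6.7, 6, 4.9, 3.8, 3.7
The 2 values of 6.7 share dense rank 4.
Remaining distinct values take the next consecutive integers.
B has value 6.7 → rank 4.

4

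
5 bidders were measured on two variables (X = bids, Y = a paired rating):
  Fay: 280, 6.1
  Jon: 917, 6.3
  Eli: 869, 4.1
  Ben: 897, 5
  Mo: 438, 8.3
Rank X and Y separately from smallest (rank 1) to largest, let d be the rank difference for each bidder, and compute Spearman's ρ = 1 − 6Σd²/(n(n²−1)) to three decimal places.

-0.100

Ranks of variable 1: 1, 5, 3, 4, 2
Ranks of variable 2: 3, 4, 1, 2, 5
d = r₁ − r₂: -2, 1, 2, 2, -3
d²: 4, 1, 4, 4, 9; Σd² = 22
ρ = 1 − 6·22/(5·24) = 1 − 132/120 = -0.100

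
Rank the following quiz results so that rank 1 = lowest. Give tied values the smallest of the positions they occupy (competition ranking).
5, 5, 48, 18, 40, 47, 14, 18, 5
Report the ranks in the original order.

Sorted (ascending): 5, 5, 5, 14, 18, 18, 40, 47, 48
The 3 values of 5 occupy positions 1–3 → each gets rank 1.
The 2 values of 18 occupy positions 5–6 → each gets rank 5.

1, 1, 9, 5, 7, 8, 4, 5, 1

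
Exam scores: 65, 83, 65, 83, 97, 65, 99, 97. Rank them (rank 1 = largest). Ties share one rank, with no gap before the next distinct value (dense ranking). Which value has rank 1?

99

Sorted (descending): 99, 97, 97, 83, 83, 65, 65, 65
The 2 values of 97 share dense rank 2.
The 2 values of 83 share dense rank 3.
The 3 values of 65 share dense rank 4.
Remaining distinct values take the next consecutive integers.
Rank 1 → value 99.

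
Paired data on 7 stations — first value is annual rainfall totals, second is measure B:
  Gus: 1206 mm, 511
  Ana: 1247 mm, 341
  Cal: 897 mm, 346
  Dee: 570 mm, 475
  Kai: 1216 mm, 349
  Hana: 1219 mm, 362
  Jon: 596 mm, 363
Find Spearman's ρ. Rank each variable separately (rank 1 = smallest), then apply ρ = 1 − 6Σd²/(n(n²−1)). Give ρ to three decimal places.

-0.571

Ranks of variable 1: 4, 7, 3, 1, 5, 6, 2
Ranks of variable 2: 7, 1, 2, 6, 3, 4, 5
d = r₁ − r₂: -3, 6, 1, -5, 2, 2, -3
d²: 9, 36, 1, 25, 4, 4, 9; Σd² = 88
ρ = 1 − 6·88/(7·48) = 1 − 528/336 = -0.571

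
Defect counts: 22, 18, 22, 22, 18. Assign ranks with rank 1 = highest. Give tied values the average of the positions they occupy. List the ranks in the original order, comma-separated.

Sorted (descending): 22, 22, 22, 18, 18
The 3 values of 22 occupy positions 1–3 → average rank 2.
The 2 values of 18 occupy positions 4–5 → average rank (4+5)/2 = 4.5.

2, 4.5, 2, 2, 4.5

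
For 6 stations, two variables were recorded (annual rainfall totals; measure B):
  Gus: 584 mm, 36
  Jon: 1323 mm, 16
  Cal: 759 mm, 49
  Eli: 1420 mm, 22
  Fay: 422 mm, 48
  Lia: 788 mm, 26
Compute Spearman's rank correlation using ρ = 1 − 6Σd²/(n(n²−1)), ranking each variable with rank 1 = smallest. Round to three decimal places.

Ranks of variable 1: 2, 5, 3, 6, 1, 4
Ranks of variable 2: 4, 1, 6, 2, 5, 3
d = r₁ − r₂: -2, 4, -3, 4, -4, 1
d²: 4, 16, 9, 16, 16, 1; Σd² = 62
ρ = 1 − 6·62/(6·35) = 1 − 372/210 = -0.771

-0.771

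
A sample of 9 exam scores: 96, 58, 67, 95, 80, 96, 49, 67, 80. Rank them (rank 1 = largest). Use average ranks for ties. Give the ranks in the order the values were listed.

1.5, 8, 6.5, 3, 4.5, 1.5, 9, 6.5, 4.5

Sorted (descending): 96, 96, 95, 80, 80, 67, 67, 58, 49
The 2 values of 96 occupy positions 1–2 → average rank (1+2)/2 = 1.5.
The 2 values of 80 occupy positions 4–5 → average rank (4+5)/2 = 4.5.
The 2 values of 67 occupy positions 6–7 → average rank (6+7)/2 = 6.5.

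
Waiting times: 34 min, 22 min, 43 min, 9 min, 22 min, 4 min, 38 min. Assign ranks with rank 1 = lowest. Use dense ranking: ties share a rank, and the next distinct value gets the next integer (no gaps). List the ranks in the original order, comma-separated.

4, 3, 6, 2, 3, 1, 5

Sorted (ascending): 4, 9, 22, 22, 34, 38, 43
The 2 values of 22 share dense rank 3.
Remaining distinct values take the next consecutive integers.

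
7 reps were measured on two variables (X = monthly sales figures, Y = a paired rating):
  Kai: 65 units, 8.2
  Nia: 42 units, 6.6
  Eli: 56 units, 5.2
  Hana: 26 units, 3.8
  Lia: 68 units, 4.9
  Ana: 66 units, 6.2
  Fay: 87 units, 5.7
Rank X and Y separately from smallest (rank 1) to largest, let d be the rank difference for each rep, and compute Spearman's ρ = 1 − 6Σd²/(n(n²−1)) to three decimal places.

0.107

Ranks of variable 1: 4, 2, 3, 1, 6, 5, 7
Ranks of variable 2: 7, 6, 3, 1, 2, 5, 4
d = r₁ − r₂: -3, -4, 0, 0, 4, 0, 3
d²: 9, 16, 0, 0, 16, 0, 9; Σd² = 50
ρ = 1 − 6·50/(7·48) = 1 − 300/336 = 0.107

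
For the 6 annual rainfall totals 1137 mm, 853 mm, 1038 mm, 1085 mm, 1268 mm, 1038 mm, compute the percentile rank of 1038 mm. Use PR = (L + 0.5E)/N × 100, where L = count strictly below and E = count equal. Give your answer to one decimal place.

33.3

N = 6.
Strictly below 1038: 1. Equal to 1038: 2.
PR = (1 + 0.5·2)/6 × 100 = 33.3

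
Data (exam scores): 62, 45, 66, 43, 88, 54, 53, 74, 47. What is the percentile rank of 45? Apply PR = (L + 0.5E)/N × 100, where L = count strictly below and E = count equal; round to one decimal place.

N = 9.
Strictly below 45: 1. Equal to 45: 1.
PR = (1 + 0.5·1)/9 × 100 = 16.7

16.7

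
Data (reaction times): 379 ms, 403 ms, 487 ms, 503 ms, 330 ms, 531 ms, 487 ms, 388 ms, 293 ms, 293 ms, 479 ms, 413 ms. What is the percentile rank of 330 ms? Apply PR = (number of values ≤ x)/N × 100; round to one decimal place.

N = 12.
Strictly below 330: 2. Equal to 330: 1.
PR = 3/12 × 100 = 25.0

25.0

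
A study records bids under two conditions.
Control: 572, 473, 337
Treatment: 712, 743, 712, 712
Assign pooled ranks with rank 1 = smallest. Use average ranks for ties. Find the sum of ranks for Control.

Sorted (ascending): 337, 473, 572, 712, 712, 712, 743
The 3 values of 712 occupy positions 4–6 → average rank 5.
Control values → pooled ranks: 572→3, 473→2, 337→1
Rank sum = 3 + 2 + 1 = 6

6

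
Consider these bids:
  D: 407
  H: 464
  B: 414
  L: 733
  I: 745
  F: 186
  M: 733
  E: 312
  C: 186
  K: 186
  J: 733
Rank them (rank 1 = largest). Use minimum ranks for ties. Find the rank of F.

9

Sorted (descending): 745, 733, 733, 733, 464, 414, 407, 312, 186, 186, 186
The 3 values of 733 occupy positions 2–4 → each gets rank 2.
The 3 values of 186 occupy positions 9–11 → each gets rank 9.
F has value 186 → rank 9.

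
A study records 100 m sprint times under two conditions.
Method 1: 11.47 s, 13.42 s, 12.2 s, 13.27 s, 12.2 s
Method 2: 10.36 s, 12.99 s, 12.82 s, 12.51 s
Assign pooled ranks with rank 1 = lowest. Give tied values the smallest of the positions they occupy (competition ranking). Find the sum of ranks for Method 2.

19

Sorted (ascending): 10.36, 11.47, 12.2, 12.2, 12.51, 12.82, 12.99, 13.27, 13.42
The 2 values of 12.2 occupy positions 3–4 → each gets rank 3.
Method 2 values → pooled ranks: 10.36→1, 12.99→7, 12.82→6, 12.51→5
Rank sum = 1 + 7 + 6 + 5 = 19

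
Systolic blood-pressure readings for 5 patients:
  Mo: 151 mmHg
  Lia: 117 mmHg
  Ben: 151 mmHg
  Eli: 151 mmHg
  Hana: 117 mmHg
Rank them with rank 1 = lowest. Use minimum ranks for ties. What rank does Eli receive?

3

Sorted (ascending): 117, 117, 151, 151, 151
The 2 values of 117 occupy positions 1–2 → each gets rank 1.
The 3 values of 151 occupy positions 3–5 → each gets rank 3.
Eli has value 151 mmHg → rank 3.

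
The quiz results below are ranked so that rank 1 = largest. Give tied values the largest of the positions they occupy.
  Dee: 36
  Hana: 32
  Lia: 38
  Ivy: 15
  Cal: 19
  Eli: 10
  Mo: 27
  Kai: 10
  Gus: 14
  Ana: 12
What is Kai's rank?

Sorted (descending): 38, 36, 32, 27, 19, 15, 14, 12, 10, 10
The 2 values of 10 occupy positions 9–10 → each gets rank 10.
Kai has value 10 → rank 10.

10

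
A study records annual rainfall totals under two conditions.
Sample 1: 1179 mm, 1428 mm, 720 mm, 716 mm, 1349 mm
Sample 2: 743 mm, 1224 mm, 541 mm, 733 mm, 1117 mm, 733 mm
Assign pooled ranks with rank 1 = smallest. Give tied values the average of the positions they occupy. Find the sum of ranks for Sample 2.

32

Sorted (ascending): 541, 716, 720, 733, 733, 743, 1117, 1179, 1224, 1349, 1428
The 2 values of 733 occupy positions 4–5 → average rank (4+5)/2 = 4.5.
Sample 2 values → pooled ranks: 743→6, 1224→9, 541→1, 733→4.5, 1117→7, 733→4.5
Rank sum = 6 + 9 + 1 + 4.5 + 7 + 4.5 = 32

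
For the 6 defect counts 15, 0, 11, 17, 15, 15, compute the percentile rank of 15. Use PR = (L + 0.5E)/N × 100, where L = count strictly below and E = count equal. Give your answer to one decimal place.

N = 6.
Strictly below 15: 2. Equal to 15: 3.
PR = (2 + 0.5·3)/6 × 100 = 58.3

58.3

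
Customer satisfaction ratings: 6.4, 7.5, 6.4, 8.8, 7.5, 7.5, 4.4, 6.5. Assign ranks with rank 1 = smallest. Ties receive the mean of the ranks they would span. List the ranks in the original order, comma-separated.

Sorted (ascending): 4.4, 6.4, 6.4, 6.5, 7.5, 7.5, 7.5, 8.8
The 2 values of 6.4 occupy positions 2–3 → average rank (2+3)/2 = 2.5.
The 3 values of 7.5 occupy positions 5–7 → average rank 6.

2.5, 6, 2.5, 8, 6, 6, 1, 4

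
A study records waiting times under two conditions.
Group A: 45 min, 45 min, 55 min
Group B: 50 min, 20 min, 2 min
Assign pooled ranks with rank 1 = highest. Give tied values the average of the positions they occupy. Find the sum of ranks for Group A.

8

Sorted (descending): 55, 50, 45, 45, 20, 2
The 2 values of 45 occupy positions 3–4 → average rank (3+4)/2 = 3.5.
Group A values → pooled ranks: 45→3.5, 45→3.5, 55→1
Rank sum = 3.5 + 3.5 + 1 = 8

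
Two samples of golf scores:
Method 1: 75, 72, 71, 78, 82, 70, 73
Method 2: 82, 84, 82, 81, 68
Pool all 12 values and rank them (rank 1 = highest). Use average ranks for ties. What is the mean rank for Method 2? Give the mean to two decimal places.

Sorted (descending): 84, 82, 82, 82, 81, 78, 75, 73, 72, 71, 70, 68
The 3 values of 82 occupy positions 2–4 → average rank 3.
Method 2 values → pooled ranks: 82→3, 84→1, 82→3, 81→5, 68→12
Mean rank = (3 + 1 + 3 + 5 + 12) / 5 = 4.80

4.80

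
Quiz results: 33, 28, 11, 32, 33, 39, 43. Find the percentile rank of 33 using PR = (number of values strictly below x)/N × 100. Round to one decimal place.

42.9

N = 7.
Strictly below 33: 3. Equal to 33: 2.
PR = 3/7 × 100 = 42.9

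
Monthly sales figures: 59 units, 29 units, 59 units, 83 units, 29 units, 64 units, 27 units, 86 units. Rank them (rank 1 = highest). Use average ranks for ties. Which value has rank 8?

27

Sorted (descending): 86, 83, 64, 59, 59, 29, 29, 27
The 2 values of 59 occupy positions 4–5 → average rank (4+5)/2 = 4.5.
The 2 values of 29 occupy positions 6–7 → average rank (6+7)/2 = 6.5.
Rank 8 → value 27.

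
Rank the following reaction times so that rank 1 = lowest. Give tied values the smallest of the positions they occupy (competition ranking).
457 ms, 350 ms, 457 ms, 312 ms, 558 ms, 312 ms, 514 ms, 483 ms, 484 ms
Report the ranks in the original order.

4, 3, 4, 1, 9, 1, 8, 6, 7

Sorted (ascending): 312, 312, 350, 457, 457, 483, 484, 514, 558
The 2 values of 312 occupy positions 1–2 → each gets rank 1.
The 2 values of 457 occupy positions 4–5 → each gets rank 4.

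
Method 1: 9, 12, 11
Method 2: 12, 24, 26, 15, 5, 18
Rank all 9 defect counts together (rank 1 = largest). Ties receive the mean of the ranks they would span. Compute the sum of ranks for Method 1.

20.5

Sorted (descending): 26, 24, 18, 15, 12, 12, 11, 9, 5
The 2 values of 12 occupy positions 5–6 → average rank (5+6)/2 = 5.5.
Method 1 values → pooled ranks: 9→8, 12→5.5, 11→7
Rank sum = 8 + 5.5 + 7 = 20.5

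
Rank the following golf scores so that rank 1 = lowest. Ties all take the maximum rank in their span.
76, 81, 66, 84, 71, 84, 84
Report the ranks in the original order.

3, 4, 1, 7, 2, 7, 7

Sorted (ascending): 66, 71, 76, 81, 84, 84, 84
The 3 values of 84 occupy positions 5–7 → each gets rank 7.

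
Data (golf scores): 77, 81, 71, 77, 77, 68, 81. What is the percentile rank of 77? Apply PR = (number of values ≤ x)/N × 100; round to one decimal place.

71.4

N = 7.
Strictly below 77: 2. Equal to 77: 3.
PR = 5/7 × 100 = 71.4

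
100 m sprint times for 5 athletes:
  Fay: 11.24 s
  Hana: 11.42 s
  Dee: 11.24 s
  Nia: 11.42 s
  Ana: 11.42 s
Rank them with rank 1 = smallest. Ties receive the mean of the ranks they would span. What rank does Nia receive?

Sorted (ascending): 11.24, 11.24, 11.42, 11.42, 11.42
The 2 values of 11.24 occupy positions 1–2 → average rank (1+2)/2 = 1.5.
The 3 values of 11.42 occupy positions 3–5 → average rank 4.
Nia has value 11.42 s → rank 4.

4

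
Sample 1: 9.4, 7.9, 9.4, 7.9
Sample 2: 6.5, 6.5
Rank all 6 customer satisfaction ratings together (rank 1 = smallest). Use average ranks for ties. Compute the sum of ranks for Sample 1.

18

Sorted (ascending): 6.5, 6.5, 7.9, 7.9, 9.4, 9.4
The 2 values of 6.5 occupy positions 1–2 → average rank (1+2)/2 = 1.5.
The 2 values of 7.9 occupy positions 3–4 → average rank (3+4)/2 = 3.5.
The 2 values of 9.4 occupy positions 5–6 → average rank (5+6)/2 = 5.5.
Sample 1 values → pooled ranks: 9.4→5.5, 7.9→3.5, 9.4→5.5, 7.9→3.5
Rank sum = 5.5 + 3.5 + 5.5 + 3.5 = 18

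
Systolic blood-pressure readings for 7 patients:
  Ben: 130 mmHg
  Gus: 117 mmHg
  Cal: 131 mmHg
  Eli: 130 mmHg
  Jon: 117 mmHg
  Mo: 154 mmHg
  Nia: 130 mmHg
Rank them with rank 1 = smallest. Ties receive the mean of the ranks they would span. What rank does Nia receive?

4

Sorted (ascending): 117, 117, 130, 130, 130, 131, 154
The 2 values of 117 occupy positions 1–2 → average rank (1+2)/2 = 1.5.
The 3 values of 130 occupy positions 3–5 → average rank 4.
Nia has value 130 mmHg → rank 4.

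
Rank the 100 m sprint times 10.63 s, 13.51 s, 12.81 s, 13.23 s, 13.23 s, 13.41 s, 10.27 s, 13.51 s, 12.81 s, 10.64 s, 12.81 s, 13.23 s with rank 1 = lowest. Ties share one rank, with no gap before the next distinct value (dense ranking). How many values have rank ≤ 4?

Sorted (ascending): 10.27, 10.63, 10.64, 12.81, 12.81, 12.81, 13.23, 13.23, 13.23, 13.41, 13.51, 13.51
The 3 values of 12.81 share dense rank 4.
The 3 values of 13.23 share dense rank 5.
The 2 values of 13.51 share dense rank 7.
Remaining distinct values take the next consecutive integers.
Ranks ≤ 4: {1, 2, 3, 4, 4, 4} → 6 values.

6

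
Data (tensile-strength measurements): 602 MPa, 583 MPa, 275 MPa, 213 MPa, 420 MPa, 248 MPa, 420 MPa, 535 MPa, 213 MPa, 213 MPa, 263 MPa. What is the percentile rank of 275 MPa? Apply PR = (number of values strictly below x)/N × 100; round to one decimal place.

N = 11.
Strictly below 275: 5. Equal to 275: 1.
PR = 5/11 × 100 = 45.5

45.5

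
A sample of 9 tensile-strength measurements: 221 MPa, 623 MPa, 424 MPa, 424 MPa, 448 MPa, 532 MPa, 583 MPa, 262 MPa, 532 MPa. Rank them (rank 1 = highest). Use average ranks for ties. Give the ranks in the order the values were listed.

Sorted (descending): 623, 583, 532, 532, 448, 424, 424, 262, 221
The 2 values of 532 occupy positions 3–4 → average rank (3+4)/2 = 3.5.
The 2 values of 424 occupy positions 6–7 → average rank (6+7)/2 = 6.5.

9, 1, 6.5, 6.5, 5, 3.5, 2, 8, 3.5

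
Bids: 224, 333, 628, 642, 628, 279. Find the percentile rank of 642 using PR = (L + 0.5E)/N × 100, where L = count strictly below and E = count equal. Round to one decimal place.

91.7

N = 6.
Strictly below 642: 5. Equal to 642: 1.
PR = (5 + 0.5·1)/6 × 100 = 91.7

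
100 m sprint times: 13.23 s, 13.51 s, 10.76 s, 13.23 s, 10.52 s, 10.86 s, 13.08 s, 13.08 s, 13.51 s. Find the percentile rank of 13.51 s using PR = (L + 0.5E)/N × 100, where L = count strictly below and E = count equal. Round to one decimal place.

N = 9.
Strictly below 13.51: 7. Equal to 13.51: 2.
PR = (7 + 0.5·2)/9 × 100 = 88.9

88.9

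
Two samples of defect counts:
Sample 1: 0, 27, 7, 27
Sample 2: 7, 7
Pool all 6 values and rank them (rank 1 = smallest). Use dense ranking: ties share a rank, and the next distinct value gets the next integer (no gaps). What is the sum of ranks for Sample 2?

Sorted (ascending): 0, 7, 7, 7, 27, 27
The 3 values of 7 share dense rank 2.
The 2 values of 27 share dense rank 3.
Remaining distinct values take the next consecutive integers.
Sample 2 values → pooled ranks: 7→2, 7→2
Rank sum = 2 + 2 = 4

4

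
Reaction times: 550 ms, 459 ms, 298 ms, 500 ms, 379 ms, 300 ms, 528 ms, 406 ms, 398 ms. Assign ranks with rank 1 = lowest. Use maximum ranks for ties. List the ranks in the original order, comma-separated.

Sorted (ascending): 298, 300, 379, 398, 406, 459, 500, 528, 550
No ties — each value takes its position as its rank.

9, 6, 1, 7, 3, 2, 8, 5, 4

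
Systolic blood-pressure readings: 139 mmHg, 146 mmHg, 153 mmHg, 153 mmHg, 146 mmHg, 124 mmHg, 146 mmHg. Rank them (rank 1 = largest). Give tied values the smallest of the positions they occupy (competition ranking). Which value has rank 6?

Sorted (descending): 153, 153, 146, 146, 146, 139, 124
The 2 values of 153 occupy positions 1–2 → each gets rank 1.
The 3 values of 146 occupy positions 3–5 → each gets rank 3.
Rank 6 → value 139.

139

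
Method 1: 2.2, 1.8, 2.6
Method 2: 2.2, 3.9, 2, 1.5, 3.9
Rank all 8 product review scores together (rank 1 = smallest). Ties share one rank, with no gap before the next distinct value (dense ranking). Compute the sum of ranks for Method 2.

20

Sorted (ascending): 1.5, 1.8, 2, 2.2, 2.2, 2.6, 3.9, 3.9
The 2 values of 2.2 share dense rank 4.
The 2 values of 3.9 share dense rank 6.
Remaining distinct values take the next consecutive integers.
Method 2 values → pooled ranks: 2.2→4, 3.9→6, 2→3, 1.5→1, 3.9→6
Rank sum = 4 + 6 + 3 + 1 + 6 = 20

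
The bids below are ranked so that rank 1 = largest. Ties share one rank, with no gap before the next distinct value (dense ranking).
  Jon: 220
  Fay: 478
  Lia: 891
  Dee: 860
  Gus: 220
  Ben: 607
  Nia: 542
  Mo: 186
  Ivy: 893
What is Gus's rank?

Sorted (descending): 893, 891, 860, 607, 542, 478, 220, 220, 186
The 2 values of 220 share dense rank 7.
Remaining distinct values take the next consecutive integers.
Gus has value 220 → rank 7.

7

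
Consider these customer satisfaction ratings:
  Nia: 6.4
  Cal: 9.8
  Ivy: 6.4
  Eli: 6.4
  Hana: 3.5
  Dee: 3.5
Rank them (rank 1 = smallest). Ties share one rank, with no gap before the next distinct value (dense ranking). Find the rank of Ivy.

2

Sorted (ascending): 3.5, 3.5, 6.4, 6.4, 6.4, 9.8
The 2 values of 3.5 share dense rank 1.
The 3 values of 6.4 share dense rank 2.
Remaining distinct values take the next consecutive integers.
Ivy has value 6.4 → rank 2.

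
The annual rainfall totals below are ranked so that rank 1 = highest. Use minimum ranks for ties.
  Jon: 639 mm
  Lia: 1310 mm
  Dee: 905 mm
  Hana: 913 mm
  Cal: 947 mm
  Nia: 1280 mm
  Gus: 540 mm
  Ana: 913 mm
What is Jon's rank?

Sorted (descending): 1310, 1280, 947, 913, 913, 905, 639, 540
The 2 values of 913 occupy positions 4–5 → each gets rank 4.
Jon has value 639 mm → rank 7.

7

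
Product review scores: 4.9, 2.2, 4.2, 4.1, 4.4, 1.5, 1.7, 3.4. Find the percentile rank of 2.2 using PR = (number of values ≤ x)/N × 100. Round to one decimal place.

N = 8.
Strictly below 2.2: 2. Equal to 2.2: 1.
PR = 3/8 × 100 = 37.5

37.5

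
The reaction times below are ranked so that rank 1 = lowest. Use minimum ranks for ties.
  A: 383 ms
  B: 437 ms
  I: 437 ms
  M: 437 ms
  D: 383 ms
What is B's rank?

Sorted (ascending): 383, 383, 437, 437, 437
The 2 values of 383 occupy positions 1–2 → each gets rank 1.
The 3 values of 437 occupy positions 3–5 → each gets rank 3.
B has value 437 ms → rank 3.

3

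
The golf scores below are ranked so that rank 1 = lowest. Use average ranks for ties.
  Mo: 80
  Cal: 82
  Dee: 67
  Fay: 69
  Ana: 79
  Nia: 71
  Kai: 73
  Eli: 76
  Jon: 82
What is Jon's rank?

8.5

Sorted (ascending): 67, 69, 71, 73, 76, 79, 80, 82, 82
The 2 values of 82 occupy positions 8–9 → average rank (8+9)/2 = 8.5.
Jon has value 82 → rank 8.5.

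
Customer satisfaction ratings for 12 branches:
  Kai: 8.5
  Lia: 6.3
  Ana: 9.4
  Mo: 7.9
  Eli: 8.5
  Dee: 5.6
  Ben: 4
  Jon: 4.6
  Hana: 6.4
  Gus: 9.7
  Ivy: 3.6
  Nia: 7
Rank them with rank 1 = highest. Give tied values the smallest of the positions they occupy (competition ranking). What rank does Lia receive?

8

Sorted (descending): 9.7, 9.4, 8.5, 8.5, 7.9, 7, 6.4, 6.3, 5.6, 4.6, 4, 3.6
The 2 values of 8.5 occupy positions 3–4 → each gets rank 3.
Lia has value 6.3 → rank 8.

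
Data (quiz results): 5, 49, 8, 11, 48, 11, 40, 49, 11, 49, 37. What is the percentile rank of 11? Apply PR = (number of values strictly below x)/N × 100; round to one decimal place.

N = 11.
Strictly below 11: 2. Equal to 11: 3.
PR = 2/11 × 100 = 18.2

18.2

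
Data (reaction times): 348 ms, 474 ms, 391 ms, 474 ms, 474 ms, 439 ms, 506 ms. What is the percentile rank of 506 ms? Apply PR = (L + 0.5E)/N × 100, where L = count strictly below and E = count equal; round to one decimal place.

N = 7.
Strictly below 506: 6. Equal to 506: 1.
PR = (6 + 0.5·1)/7 × 100 = 92.9

92.9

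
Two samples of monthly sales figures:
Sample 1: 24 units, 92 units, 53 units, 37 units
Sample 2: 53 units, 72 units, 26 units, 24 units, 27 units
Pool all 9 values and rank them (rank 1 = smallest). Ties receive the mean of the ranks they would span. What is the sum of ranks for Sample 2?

Sorted (ascending): 24, 24, 26, 27, 37, 53, 53, 72, 92
The 2 values of 24 occupy positions 1–2 → average rank (1+2)/2 = 1.5.
The 2 values of 53 occupy positions 6–7 → average rank (6+7)/2 = 6.5.
Sample 2 values → pooled ranks: 53→6.5, 72→8, 26→3, 24→1.5, 27→4
Rank sum = 6.5 + 8 + 3 + 1.5 + 4 = 23

23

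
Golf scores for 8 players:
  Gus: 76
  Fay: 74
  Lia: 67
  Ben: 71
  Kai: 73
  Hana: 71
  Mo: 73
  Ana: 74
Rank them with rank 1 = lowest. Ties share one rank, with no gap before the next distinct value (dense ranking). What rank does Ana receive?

Sorted (ascending): 67, 71, 71, 73, 73, 74, 74, 76
The 2 values of 71 share dense rank 2.
The 2 values of 73 share dense rank 3.
The 2 values of 74 share dense rank 4.
Remaining distinct values take the next consecutive integers.
Ana has value 74 → rank 4.

4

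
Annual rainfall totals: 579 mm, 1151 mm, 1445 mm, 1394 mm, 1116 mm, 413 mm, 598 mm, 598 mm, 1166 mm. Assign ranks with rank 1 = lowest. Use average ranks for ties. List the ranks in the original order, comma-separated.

2, 6, 9, 8, 5, 1, 3.5, 3.5, 7

Sorted (ascending): 413, 579, 598, 598, 1116, 1151, 1166, 1394, 1445
The 2 values of 598 occupy positions 3–4 → average rank (3+4)/2 = 3.5.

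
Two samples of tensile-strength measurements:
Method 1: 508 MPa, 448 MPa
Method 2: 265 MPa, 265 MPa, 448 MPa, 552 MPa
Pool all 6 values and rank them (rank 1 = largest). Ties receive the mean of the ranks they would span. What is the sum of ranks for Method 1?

Sorted (descending): 552, 508, 448, 448, 265, 265
The 2 values of 448 occupy positions 3–4 → average rank (3+4)/2 = 3.5.
The 2 values of 265 occupy positions 5–6 → average rank (5+6)/2 = 5.5.
Method 1 values → pooled ranks: 508→2, 448→3.5
Rank sum = 2 + 3.5 = 5.5

5.5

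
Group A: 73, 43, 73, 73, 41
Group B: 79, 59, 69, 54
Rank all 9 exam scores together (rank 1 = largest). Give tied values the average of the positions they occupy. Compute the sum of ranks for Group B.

19

Sorted (descending): 79, 73, 73, 73, 69, 59, 54, 43, 41
The 3 values of 73 occupy positions 2–4 → average rank 3.
Group B values → pooled ranks: 79→1, 59→6, 69→5, 54→7
Rank sum = 1 + 6 + 5 + 7 = 19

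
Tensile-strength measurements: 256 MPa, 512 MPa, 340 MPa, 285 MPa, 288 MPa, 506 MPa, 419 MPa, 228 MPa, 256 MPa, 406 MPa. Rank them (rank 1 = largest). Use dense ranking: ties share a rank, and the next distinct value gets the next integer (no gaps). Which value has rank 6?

288

Sorted (descending): 512, 506, 419, 406, 340, 288, 285, 256, 256, 228
The 2 values of 256 share dense rank 8.
Remaining distinct values take the next consecutive integers.
Rank 6 → value 288.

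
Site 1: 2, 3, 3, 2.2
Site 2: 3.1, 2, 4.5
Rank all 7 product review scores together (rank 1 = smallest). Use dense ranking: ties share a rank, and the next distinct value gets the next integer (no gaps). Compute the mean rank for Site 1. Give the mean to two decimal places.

2.25

Sorted (ascending): 2, 2, 2.2, 3, 3, 3.1, 4.5
The 2 values of 2 share dense rank 1.
The 2 values of 3 share dense rank 3.
Remaining distinct values take the next consecutive integers.
Site 1 values → pooled ranks: 2→1, 3→3, 3→3, 2.2→2
Mean rank = (1 + 3 + 3 + 2) / 4 = 2.25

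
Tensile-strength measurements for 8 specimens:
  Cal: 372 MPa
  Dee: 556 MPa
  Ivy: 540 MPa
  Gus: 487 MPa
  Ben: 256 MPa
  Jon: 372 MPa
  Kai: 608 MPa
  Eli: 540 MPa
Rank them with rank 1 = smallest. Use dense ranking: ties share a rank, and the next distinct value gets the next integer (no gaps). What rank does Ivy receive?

4

Sorted (ascending): 256, 372, 372, 487, 540, 540, 556, 608
The 2 values of 372 share dense rank 2.
The 2 values of 540 share dense rank 4.
Remaining distinct values take the next consecutive integers.
Ivy has value 540 MPa → rank 4.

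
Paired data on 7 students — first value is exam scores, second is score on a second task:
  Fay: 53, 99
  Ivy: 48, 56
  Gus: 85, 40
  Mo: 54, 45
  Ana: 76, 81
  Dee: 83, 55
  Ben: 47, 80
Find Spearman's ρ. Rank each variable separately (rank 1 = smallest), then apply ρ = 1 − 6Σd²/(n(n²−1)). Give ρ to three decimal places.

-0.536

Ranks of variable 1: 3, 2, 7, 4, 5, 6, 1
Ranks of variable 2: 7, 4, 1, 2, 6, 3, 5
d = r₁ − r₂: -4, -2, 6, 2, -1, 3, -4
d²: 16, 4, 36, 4, 1, 9, 16; Σd² = 86
ρ = 1 − 6·86/(7·48) = 1 − 516/336 = -0.536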